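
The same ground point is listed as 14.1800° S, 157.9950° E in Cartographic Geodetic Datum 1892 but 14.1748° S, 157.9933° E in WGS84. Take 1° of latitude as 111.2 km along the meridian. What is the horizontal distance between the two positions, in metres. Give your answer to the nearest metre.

607 m

Δφ = -14.1748° − -14.1800° = +0.0052°; Δλ = 157.9933° − 157.9950° = -0.0017°.
ΔN = Δφ × 111200 = 578.2 m; ΔE = Δλ × 111200 × cos(-14.1800°) = -0.0017 × 111200 × 0.969531 = -183.3 m.
Distance = √(ΔE² + ΔN²) = √((-183.3)² + 578.2²) = 606.6 m.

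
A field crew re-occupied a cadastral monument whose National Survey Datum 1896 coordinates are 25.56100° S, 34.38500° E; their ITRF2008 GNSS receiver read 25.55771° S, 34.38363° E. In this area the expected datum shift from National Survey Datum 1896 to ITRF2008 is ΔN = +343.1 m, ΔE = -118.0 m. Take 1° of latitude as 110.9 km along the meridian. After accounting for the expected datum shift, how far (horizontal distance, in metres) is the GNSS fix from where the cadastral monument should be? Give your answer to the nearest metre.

Observed coordinate differences: Δφ = +0.00329°, Δλ = -0.00137°.
Converting to metres (1° lat = 110900 m, cos φ = 0.902126): observed ΔN = 364.9 m, observed ΔE = -137.1 m.
Subtracting the expected shift leaves a residual of 364.9 − (343.1) = 21.8 m north and -137.1 − (-118.0) = -19.1 m east.
Residual distance = √(21.8² + (-19.1)²) = 28.9 m.

29 m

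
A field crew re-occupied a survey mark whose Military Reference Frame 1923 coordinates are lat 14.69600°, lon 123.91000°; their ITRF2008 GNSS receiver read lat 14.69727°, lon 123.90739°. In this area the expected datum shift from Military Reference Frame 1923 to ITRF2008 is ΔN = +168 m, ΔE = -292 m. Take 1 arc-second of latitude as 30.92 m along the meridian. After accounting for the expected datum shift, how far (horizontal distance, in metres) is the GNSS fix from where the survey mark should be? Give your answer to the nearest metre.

Observed coordinate differences: Δφ = +0.00127°, Δλ = -0.00261°.
Converting to metres (1° lat = 111312 m, cos φ = 0.967285): observed ΔN = 141.4 m, observed ΔE = -281.0 m.
Subtracting the expected shift leaves a residual of 141.4 − (168) = -26.6 m north and -281.0 − (-292) = 11.0 m east.
Residual distance = √((-26.6)² + 11.0²) = 28.8 m.

29 m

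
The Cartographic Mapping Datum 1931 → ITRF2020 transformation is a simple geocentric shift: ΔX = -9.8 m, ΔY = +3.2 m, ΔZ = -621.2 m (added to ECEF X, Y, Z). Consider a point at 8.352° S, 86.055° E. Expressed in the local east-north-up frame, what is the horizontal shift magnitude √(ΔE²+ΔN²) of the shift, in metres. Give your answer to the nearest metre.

614 m

At φ = -8.352°, λ = 86.055°: sin φ = -0.145254, cos φ = 0.989394, sin λ = 0.997631, cos λ = 0.068799.
ΔE = −sin λ·ΔX + cos λ·ΔY = −(0.997631)·(-9.8) + (0.068799)·(3.2) = 10.00 m.
ΔN = −sin φ cos λ·ΔX − sin φ sin λ·ΔY + cos φ·ΔZ = −(-0.145254)(0.068799)(-9.8) − (-0.145254)(0.997631)(3.2) + (0.989394)(-621.2) = -614.25 m.
Horizontal magnitude = √(ΔE² + ΔN²) = √(10.00² + (-614.25)²) = 614.33 m.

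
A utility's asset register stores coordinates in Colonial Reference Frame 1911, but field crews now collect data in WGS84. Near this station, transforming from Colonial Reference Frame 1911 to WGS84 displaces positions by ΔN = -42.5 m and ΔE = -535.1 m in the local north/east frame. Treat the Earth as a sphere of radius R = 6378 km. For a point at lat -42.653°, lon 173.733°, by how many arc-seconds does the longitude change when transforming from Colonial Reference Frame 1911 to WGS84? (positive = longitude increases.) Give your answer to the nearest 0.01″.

At latitude -42.653°, cos φ = 0.735471.
One radian of longitude at latitude φ spans R cos φ, so Δλ = ΔE / (R cos φ) = -535.1 / (6378000 × 0.735471) = -1.1407e-04 rad = -23.529″.

Δλ = -23.53″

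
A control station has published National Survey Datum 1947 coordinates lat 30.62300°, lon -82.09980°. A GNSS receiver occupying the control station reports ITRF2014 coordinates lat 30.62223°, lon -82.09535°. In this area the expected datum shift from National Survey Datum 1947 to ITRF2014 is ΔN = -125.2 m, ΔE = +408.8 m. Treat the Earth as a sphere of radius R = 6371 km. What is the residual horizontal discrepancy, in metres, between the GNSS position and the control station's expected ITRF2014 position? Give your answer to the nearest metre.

Observed coordinate differences: Δφ = -0.00077°, Δλ = +0.00445°.
Converting to metres (1° lat = 111195 m, cos φ = 0.860538): observed ΔN = -85.6 m, observed ΔE = 425.8 m.
Subtracting the expected shift leaves a residual of -85.6 − (-125.2) = 39.6 m north and 425.8 − (408.8) = 17.0 m east.
Residual distance = √(39.6² + 17.0²) = 43.1 m.

43 m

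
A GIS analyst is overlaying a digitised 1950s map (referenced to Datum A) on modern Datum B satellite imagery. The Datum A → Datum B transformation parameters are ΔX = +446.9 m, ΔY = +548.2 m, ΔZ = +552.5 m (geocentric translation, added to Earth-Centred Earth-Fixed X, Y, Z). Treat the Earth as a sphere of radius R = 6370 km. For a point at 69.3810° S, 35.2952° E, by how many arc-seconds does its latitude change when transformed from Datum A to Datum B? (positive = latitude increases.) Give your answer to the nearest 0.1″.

sin φ = -0.935943, cos φ = 0.352152, sin λ = 0.577789, cos λ = 0.816186.
North component: ΔN = −sin φ cos λ·ΔX − sin φ sin λ·ΔY + cos φ·ΔZ = −(-0.935943)(0.816186)(446.9) − (-0.935943)(0.577789)(548.2) + (0.352152)(552.5) = 832.41 m.
1° of latitude spans πR/180 = 111177 m, so Δφ = 832.41 / 111177 × 3600 = 26.954″.

Δφ = 27.0″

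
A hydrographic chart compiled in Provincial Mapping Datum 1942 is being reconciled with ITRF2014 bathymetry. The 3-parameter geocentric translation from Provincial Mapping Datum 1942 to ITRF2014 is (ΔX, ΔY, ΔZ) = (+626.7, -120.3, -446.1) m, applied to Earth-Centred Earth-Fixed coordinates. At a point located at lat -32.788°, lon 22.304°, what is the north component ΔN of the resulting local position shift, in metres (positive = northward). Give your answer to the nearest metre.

ΔN = -86 m

At φ = -32.788°, λ = 22.304°: sin φ = -0.541532, cos φ = 0.840680, sin λ = 0.379521, cos λ = 0.925183.
ΔN = −sin φ cos λ·ΔX − sin φ sin λ·ΔY + cos φ·ΔZ = −(-0.541532)(0.925183)(626.7) − (-0.541532)(0.379521)(-120.3) + (0.840680)(-446.1) = -85.76 m.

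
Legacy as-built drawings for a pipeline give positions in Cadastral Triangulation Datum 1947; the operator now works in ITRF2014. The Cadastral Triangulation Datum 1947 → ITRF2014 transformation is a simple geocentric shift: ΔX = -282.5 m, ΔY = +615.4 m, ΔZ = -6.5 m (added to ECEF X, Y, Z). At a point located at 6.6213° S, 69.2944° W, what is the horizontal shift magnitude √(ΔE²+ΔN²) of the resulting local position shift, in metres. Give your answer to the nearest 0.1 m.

96.4 m

At φ = -6.6213°, λ = -69.2944°: sin φ = -0.115306, cos φ = 0.993330, sin λ = -0.935409, cos λ = 0.353566.
ΔE = −sin λ·ΔX + cos λ·ΔY = −(-0.935409)·(-282.5) + (0.353566)·(615.4) = -46.67 m.
ΔN = −sin φ cos λ·ΔX − sin φ sin λ·ΔY + cos φ·ΔZ = −(-0.115306)(0.353566)(-282.5) − (-0.115306)(-0.935409)(615.4) + (0.993330)(-6.5) = -84.35 m.
Horizontal magnitude = √(ΔE² + ΔN²) = √((-46.67)² + (-84.35)²) = 96.40 m.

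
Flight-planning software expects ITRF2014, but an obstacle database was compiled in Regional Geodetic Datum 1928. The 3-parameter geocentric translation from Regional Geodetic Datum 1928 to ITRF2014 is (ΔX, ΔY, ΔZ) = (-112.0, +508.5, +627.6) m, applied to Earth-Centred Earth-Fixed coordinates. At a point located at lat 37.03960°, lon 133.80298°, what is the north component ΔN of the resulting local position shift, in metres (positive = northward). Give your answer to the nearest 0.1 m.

ΔN = 233.2 m

At φ = 37.03960°, λ = 133.80298°: sin φ = 0.602367, cos φ = 0.798219, sin λ = 0.721724, cos λ = -0.692181.
ΔN = −sin φ cos λ·ΔX − sin φ sin λ·ΔY + cos φ·ΔZ = −(0.602367)(-0.692181)(-112.0) − (0.602367)(0.721724)(508.5) + (0.798219)(627.6) = 233.20 m.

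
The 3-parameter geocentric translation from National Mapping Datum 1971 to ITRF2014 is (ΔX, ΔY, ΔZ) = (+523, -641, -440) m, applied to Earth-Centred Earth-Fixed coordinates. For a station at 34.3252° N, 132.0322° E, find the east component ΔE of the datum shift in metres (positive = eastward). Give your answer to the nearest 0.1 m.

At φ = 34.3252°, λ = 132.0322°: sin φ = 0.563889, cos φ = 0.825850, sin λ = 0.742769, cos λ = -0.669548.
ΔE = −sin λ·ΔX + cos λ·ΔY = −(0.742769)·(523) + (-0.669548)·(-641) = 40.71 m.

ΔE = 40.7 m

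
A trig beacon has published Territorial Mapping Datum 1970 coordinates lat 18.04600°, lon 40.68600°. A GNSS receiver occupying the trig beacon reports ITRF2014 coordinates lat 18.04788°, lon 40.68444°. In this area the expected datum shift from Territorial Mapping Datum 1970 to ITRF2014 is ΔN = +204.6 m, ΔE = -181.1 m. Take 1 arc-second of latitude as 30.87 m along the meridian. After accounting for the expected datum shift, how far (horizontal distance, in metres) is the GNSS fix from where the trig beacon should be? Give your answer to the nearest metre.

17 m

Observed coordinate differences: Δφ = +0.00188°, Δλ = -0.00156°.
Converting to metres (1° lat = 111132 m, cos φ = 0.950808): observed ΔN = 208.9 m, observed ΔE = -164.8 m.
Subtracting the expected shift leaves a residual of 208.9 − (204.6) = 4.3 m north and -164.8 − (-181.1) = 16.3 m east.
Residual distance = √(4.3² + 16.3²) = 16.8 m.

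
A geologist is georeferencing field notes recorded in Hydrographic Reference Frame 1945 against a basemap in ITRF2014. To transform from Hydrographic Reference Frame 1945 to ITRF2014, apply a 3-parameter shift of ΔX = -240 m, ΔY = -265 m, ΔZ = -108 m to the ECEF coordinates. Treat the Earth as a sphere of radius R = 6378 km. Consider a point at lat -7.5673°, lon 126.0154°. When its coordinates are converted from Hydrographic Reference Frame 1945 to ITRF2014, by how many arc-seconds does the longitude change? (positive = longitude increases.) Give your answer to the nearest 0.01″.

sin φ = -0.131691, cos φ = 0.991291, sin λ = 0.808859, cos λ = -0.588003.
East component: ΔE = −sin λ·ΔX + cos λ·ΔY = −(0.808859)(-240) + (-0.588003)(-265) = 349.95 m.
1° of latitude spans πR/180 = 111317 m; at latitude φ, 1° of longitude spans that × cos φ = 110347.6 m, so Δλ = 349.95 / 110347.6 × 3600 = 11.417″.

Δλ = 11.42″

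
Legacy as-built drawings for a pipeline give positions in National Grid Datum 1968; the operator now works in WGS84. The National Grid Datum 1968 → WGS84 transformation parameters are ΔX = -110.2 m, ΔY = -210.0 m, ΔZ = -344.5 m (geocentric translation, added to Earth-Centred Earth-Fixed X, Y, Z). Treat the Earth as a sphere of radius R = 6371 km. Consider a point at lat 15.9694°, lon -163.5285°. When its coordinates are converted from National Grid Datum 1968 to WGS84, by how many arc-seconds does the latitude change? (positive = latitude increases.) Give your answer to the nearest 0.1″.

sin φ = 0.275124, cos φ = 0.961409, sin λ = -0.283538, cos λ = -0.958961.
North component: ΔN = −sin φ cos λ·ΔX − sin φ sin λ·ΔY + cos φ·ΔZ = −(0.275124)(-0.958961)(-110.2) − (0.275124)(-0.283538)(-210.0) + (0.961409)(-344.5) = -376.66 m.
1° of latitude spans πR/180 = 111195 m, so Δφ = -376.66 / 111195 × 3600 = -12.195″.

Δφ = -12.2″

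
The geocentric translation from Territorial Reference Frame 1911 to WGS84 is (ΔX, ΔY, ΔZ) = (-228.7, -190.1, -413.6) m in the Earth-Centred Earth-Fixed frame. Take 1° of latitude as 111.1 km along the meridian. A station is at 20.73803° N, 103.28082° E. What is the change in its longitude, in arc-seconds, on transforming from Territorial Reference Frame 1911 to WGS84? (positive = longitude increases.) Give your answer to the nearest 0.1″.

sin φ = 0.354096, cos φ = 0.935209, sin λ = 0.973256, cos λ = -0.229724.
East component: ΔE = −sin λ·ΔX + cos λ·ΔY = −(0.973256)(-228.7) + (-0.229724)(-190.1) = 266.25 m.
1° of latitude spans 111100 m; at latitude φ, 1° of longitude spans that × cos φ = 103901.7 m, so Δλ = 266.25 / 103901.7 × 3600 = 9.225″.

Δλ = 9.2″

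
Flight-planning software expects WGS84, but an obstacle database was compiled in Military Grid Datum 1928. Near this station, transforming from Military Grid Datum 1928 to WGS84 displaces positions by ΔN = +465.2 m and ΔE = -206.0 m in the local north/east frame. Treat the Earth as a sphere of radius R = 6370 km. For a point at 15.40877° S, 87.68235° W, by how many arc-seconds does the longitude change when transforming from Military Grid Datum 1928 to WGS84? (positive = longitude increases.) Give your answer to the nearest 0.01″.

At latitude -15.40877°, cos φ = 0.964055.
One radian of longitude at latitude φ spans R cos φ, so Δλ = ΔE / (R cos φ) = -206.0 / (6370000 × 0.964055) = -3.3545e-05 rad = -6.919″.

Δλ = -6.92″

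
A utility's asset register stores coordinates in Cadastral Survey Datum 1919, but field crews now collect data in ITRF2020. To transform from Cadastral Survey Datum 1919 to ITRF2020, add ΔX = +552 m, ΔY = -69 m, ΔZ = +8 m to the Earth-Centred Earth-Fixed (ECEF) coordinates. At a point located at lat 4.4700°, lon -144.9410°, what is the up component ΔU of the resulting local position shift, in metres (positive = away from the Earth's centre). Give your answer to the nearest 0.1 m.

The local up (radial) axis is (cos φ cos λ, cos φ sin λ, sin φ), giving ΔU = -450.471 + 39.514 + 0.623 = -410.33 m.

ΔU = -410.3 m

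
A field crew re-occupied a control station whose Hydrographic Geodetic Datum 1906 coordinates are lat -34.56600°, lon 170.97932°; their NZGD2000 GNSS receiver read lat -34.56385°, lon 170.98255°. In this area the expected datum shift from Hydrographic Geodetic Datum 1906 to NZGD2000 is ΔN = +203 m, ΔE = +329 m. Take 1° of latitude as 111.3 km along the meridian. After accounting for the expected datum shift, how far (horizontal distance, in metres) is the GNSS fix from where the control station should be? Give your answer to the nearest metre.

Observed coordinate differences: Δφ = +0.00215°, Δλ = +0.00323°.
Converting to metres (1° lat = 111300 m, cos φ = 0.823473): observed ΔN = 239.3 m, observed ΔE = 296.0 m.
Subtracting the expected shift leaves a residual of 239.3 − (203) = 36.3 m north and 296.0 − (329) = -33.0 m east.
Residual distance = √(36.3² + (-33.0)²) = 49.0 m.

49 m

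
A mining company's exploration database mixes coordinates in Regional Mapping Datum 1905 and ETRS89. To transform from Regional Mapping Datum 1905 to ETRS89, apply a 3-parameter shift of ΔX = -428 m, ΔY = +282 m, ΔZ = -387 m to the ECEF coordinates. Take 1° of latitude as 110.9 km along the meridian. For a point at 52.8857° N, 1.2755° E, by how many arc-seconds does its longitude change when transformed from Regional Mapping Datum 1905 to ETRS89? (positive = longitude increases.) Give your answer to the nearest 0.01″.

sin φ = 0.797433, cos φ = 0.603407, sin λ = 0.022260, cos λ = 0.999752.
East component: ΔE = −sin λ·ΔX + cos λ·ΔY = −(0.022260)(-428) + (0.999752)(282) = 291.46 m.
1° of latitude spans 110900 m; at latitude φ, 1° of longitude spans that × cos φ = 66917.8 m, so Δλ = 291.46 / 66917.8 × 3600 = 15.680″.

Δλ = 15.68″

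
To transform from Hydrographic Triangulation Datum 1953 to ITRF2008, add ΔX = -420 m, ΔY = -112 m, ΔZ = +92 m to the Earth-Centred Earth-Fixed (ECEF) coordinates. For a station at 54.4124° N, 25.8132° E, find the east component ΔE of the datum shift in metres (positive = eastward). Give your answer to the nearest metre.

At φ = 54.4124°, λ = 25.8132°: sin φ = 0.813227, cos φ = 0.581947, sin λ = 0.435439, cos λ = 0.900218.
ΔE = −sin λ·ΔX + cos λ·ΔY = −(0.435439)·(-420) + (0.900218)·(-112) = 82.06 m.

ΔE = 82 m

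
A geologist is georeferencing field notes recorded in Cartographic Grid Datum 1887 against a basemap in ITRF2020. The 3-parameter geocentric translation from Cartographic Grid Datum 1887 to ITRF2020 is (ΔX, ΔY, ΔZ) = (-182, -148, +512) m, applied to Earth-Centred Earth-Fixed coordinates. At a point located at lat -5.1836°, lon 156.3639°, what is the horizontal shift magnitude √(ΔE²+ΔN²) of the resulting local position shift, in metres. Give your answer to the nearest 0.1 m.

The local east axis at (φ, λ) is (−sin λ, cos λ, 0), so ΔE = −sin(156.3639°)·(-182) + cos(156.3639°)·(-148) = 208.55 m.
The local north axis is (−sin φ cos λ, −sin φ sin λ, cos φ), giving ΔN = 15.064 − 5.361 + 509.906 = 519.61 m.
Horizontal magnitude = √(ΔE² + ΔN²) = √(208.55² + 519.61²) = 559.90 m.

559.9 m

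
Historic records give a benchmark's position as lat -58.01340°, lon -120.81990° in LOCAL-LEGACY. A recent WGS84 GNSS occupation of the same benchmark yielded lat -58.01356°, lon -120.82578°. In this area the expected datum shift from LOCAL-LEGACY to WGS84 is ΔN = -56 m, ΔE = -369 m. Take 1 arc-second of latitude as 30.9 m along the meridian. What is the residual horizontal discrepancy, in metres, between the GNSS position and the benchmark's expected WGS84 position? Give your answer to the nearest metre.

44 m

Observed coordinate differences: Δφ = -0.00016°, Δλ = -0.00588°.
Converting to metres (1° lat = 111240 m, cos φ = 0.529721): observed ΔN = -17.8 m, observed ΔE = -346.5 m.
Subtracting the expected shift leaves a residual of -17.8 − (-56) = 38.2 m north and -346.5 − (-369) = 22.5 m east.
Residual distance = √(38.2² + 22.5²) = 44.3 m.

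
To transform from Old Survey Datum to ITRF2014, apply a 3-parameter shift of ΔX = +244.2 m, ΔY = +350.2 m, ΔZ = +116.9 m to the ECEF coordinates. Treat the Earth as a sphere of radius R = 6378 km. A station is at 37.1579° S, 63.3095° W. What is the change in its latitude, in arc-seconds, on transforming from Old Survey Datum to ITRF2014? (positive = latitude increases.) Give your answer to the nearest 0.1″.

Δφ = -1.0″

sin φ = -0.604014, cos φ = 0.796974, sin λ = -0.893446, cos λ = 0.449171.
North component: ΔN = −sin φ cos λ·ΔX − sin φ sin λ·ΔY + cos φ·ΔZ = −(-0.604014)(0.449171)(244.2) − (-0.604014)(-0.893446)(350.2) + (0.796974)(116.9) = -29.57 m.
1° of latitude spans πR/180 = 111317 m, so Δφ = -29.57 / 111317 × 3600 = -0.956″.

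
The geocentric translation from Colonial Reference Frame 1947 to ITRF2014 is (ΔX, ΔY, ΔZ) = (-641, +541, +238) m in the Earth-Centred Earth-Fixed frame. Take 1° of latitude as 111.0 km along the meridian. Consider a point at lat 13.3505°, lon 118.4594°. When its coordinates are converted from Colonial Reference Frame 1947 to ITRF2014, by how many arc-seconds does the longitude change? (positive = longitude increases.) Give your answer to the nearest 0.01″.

Δλ = 10.19″

sin φ = 0.230907, cos φ = 0.972976, sin λ = 0.879155, cos λ = -0.476536.
East component: ΔE = −sin λ·ΔX + cos λ·ΔY = −(0.879155)(-641) + (-0.476536)(541) = 305.73 m.
1° of latitude spans 111000 m; at latitude φ, 1° of longitude spans that × cos φ = 108000.3 m, so Δλ = 305.73 / 108000.3 × 3600 = 10.191″.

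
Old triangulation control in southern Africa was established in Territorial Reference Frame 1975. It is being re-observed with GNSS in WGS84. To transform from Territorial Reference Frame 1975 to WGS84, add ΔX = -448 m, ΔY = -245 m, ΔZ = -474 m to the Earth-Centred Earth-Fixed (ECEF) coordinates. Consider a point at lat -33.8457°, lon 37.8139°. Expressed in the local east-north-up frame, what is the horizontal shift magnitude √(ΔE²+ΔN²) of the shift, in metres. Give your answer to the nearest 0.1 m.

679.3 m

At φ = -33.8457°, λ = 37.8139°: sin φ = -0.556958, cos φ = 0.830540, sin λ = 0.613099, cos λ = 0.790006.
ΔE = −sin λ·ΔX + cos λ·ΔY = −(0.613099)·(-448) + (0.790006)·(-245) = 81.12 m.
ΔN = −sin φ cos λ·ΔX − sin φ sin λ·ΔY + cos φ·ΔZ = −(-0.556958)(0.790006)(-448) − (-0.556958)(0.613099)(-245) + (0.830540)(-474) = -674.46 m.
Horizontal magnitude = √(ΔE² + ΔN²) = √(81.12² + (-674.46)²) = 679.32 m.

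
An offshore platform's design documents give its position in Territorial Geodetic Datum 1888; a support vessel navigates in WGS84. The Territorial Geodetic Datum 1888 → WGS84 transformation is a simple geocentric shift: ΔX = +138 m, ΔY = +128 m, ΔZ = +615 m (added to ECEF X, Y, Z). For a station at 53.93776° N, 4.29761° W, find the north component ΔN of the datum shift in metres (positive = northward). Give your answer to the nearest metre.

ΔN = 259 m

The local north axis is (−sin φ cos λ, −sin φ sin λ, cos φ), giving ΔN = -111.242 + 7.754 + 362.028 = 258.54 m.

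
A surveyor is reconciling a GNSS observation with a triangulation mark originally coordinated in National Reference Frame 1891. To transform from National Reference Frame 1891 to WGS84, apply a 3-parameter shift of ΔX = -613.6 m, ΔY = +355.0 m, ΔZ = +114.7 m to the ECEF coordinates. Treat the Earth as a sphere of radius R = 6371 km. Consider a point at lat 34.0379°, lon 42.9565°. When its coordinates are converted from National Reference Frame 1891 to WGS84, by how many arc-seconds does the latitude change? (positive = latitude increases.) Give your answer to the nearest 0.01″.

Δφ = 6.83″

sin φ = 0.559741, cos φ = 0.828667, sin λ = 0.681443, cos λ = 0.731871.
North component: ΔN = −sin φ cos λ·ΔX − sin φ sin λ·ΔY + cos φ·ΔZ = −(0.559741)(0.731871)(-613.6) − (0.559741)(0.681443)(355.0) + (0.828667)(114.7) = 211.01 m.
1° of latitude spans πR/180 = 111195 m, so Δφ = 211.01 / 111195 × 3600 = 6.831″.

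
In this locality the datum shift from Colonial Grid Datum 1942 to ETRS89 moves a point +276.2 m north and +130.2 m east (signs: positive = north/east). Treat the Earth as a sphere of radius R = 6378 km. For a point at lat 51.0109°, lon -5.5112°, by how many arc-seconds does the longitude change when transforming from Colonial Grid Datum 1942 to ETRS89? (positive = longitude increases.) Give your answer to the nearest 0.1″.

Δλ = 6.7″

At latitude 51.0109°, cos φ = 0.629173.
One radian of longitude at latitude φ spans R cos φ, so Δλ = ΔE / (R cos φ) = 130.2 / (6378000 × 0.629173) = 3.2446e-05 rad = 6.692″.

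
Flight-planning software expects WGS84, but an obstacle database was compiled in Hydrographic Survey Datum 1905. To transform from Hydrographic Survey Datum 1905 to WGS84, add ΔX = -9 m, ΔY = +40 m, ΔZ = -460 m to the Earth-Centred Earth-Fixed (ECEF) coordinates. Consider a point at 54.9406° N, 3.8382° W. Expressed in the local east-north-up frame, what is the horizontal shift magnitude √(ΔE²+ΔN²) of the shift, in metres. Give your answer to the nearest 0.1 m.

257.7 m

At φ = 54.9406°, λ = -3.8382°: sin φ = 0.818557, cos φ = 0.574425, sin λ = -0.066939, cos λ = 0.997757.
ΔE = −sin λ·ΔX + cos λ·ΔY = −(-0.066939)·(-9) + (0.997757)·(40) = 39.31 m.
ΔN = −sin φ cos λ·ΔX − sin φ sin λ·ΔY + cos φ·ΔZ = −(0.818557)(0.997757)(-9) − (0.818557)(-0.066939)(40) + (0.574425)(-460) = -254.69 m.
Horizontal magnitude = √(ΔE² + ΔN²) = √(39.31² + (-254.69)²) = 257.71 m.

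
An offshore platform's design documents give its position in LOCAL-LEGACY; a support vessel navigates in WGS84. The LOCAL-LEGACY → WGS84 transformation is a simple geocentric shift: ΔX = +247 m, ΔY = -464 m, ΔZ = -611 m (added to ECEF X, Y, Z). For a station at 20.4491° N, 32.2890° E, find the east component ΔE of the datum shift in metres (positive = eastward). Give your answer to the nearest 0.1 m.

The local east axis at (φ, λ) is (−sin λ, cos λ, 0), so ΔE = −sin(32.2890°)·247 + cos(32.2890°)·(-464) = -524.19 m.

ΔE = -524.2 m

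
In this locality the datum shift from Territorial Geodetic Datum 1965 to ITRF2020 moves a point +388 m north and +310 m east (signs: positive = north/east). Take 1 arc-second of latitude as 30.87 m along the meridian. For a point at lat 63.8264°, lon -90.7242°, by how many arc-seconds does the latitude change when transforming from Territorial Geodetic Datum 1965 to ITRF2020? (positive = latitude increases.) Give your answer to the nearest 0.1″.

1″ of latitude = 30.87 m, so Δφ = 388.0 / 30.87 = 12.569″.

Δφ = 12.6″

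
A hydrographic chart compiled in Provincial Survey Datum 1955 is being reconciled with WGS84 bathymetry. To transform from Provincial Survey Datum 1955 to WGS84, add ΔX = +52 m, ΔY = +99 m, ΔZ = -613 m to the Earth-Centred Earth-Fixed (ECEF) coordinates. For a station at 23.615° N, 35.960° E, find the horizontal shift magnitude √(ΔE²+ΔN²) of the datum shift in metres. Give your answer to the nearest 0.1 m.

603.9 m

At φ = 23.615°, λ = 35.960°: sin φ = 0.400589, cos φ = 0.916258, sin λ = 0.587220, cos λ = 0.809427.
ΔE = −sin λ·ΔX + cos λ·ΔY = −(0.587220)·(52) + (0.809427)·(99) = 49.60 m.
ΔN = −sin φ cos λ·ΔX − sin φ sin λ·ΔY + cos φ·ΔZ = −(0.400589)(0.809427)(52) − (0.400589)(0.587220)(99) + (0.916258)(-613) = -601.82 m.
Horizontal magnitude = √(ΔE² + ΔN²) = √(49.60² + (-601.82)²) = 603.86 m.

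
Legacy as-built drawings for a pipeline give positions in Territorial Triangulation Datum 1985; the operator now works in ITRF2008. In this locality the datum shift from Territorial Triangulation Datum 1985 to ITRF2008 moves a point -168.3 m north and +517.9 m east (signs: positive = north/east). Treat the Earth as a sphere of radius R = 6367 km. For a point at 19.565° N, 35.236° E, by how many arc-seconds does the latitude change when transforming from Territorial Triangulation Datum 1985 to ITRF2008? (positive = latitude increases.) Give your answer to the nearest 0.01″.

Δφ = -5.45″

On a sphere of radius R, 1 rad of latitude = R, so Δφ = ΔN / R = -168.3 / 6367000 = -2.6433e-05 rad = -5.452″.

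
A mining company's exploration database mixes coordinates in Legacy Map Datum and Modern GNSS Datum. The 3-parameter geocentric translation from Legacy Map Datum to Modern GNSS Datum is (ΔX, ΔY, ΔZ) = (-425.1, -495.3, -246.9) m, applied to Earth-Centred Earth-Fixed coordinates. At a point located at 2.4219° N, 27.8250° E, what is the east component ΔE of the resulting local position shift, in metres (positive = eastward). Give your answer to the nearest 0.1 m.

The local east axis at (φ, λ) is (−sin λ, cos λ, 0), so ΔE = −sin(27.8250°)·(-425.1) + cos(27.8250°)·(-495.3) = -239.61 m.

ΔE = -239.6 m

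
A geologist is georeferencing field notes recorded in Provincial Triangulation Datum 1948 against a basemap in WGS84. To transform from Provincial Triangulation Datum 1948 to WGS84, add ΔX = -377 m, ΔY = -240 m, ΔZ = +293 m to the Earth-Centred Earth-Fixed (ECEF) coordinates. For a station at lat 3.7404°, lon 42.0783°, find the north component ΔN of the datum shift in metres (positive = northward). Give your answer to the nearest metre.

At φ = 3.7404°, λ = 42.0783°: sin φ = 0.065236, cos φ = 0.997870, sin λ = 0.670146, cos λ = 0.742230.
ΔN = −sin φ cos λ·ΔX − sin φ sin λ·ΔY + cos φ·ΔZ = −(0.065236)(0.742230)(-377) − (0.065236)(0.670146)(-240) + (0.997870)(293) = 321.12 m.

ΔN = 321 m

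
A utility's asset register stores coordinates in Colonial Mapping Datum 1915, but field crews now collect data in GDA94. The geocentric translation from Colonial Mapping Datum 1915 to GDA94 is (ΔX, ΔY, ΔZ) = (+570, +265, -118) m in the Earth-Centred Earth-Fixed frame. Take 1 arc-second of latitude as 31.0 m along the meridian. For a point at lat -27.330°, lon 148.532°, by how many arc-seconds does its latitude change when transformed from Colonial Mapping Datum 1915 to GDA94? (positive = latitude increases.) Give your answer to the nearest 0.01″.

Δφ = -8.53″

sin φ = -0.459115, cos φ = 0.888377, sin λ = 0.522022, cos λ = -0.852932.
North component: ΔN = −sin φ cos λ·ΔX − sin φ sin λ·ΔY + cos φ·ΔZ = −(-0.459115)(-0.852932)(570) − (-0.459115)(0.522022)(265) + (0.888377)(-118) = -264.52 m.
1° of latitude spans 3600 × 31.00 = 111600 m, so Δφ = -264.52 / 111600 × 3600 = -8.533″.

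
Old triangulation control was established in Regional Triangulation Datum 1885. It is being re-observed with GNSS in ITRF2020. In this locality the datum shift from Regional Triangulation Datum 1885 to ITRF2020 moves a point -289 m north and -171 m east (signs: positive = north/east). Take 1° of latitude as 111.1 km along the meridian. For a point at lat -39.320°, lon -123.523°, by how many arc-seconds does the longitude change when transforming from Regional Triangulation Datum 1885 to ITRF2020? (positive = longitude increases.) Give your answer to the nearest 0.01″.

Δλ = -7.16″

At latitude -39.320°, cos φ = 0.773619.
1° of longitude at this latitude = 111.1 × cos φ = 85.95 km, so Δλ = -171.0 / 85949.1 = -0.0019896° = -7.162″.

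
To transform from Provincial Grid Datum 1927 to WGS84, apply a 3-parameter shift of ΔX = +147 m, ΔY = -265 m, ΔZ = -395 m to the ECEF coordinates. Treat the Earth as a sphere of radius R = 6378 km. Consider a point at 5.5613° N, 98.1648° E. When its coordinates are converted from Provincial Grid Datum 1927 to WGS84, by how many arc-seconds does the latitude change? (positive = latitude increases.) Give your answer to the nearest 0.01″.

sin φ = 0.096911, cos φ = 0.995293, sin λ = 0.989864, cos λ = -0.142021.
North component: ΔN = −sin φ cos λ·ΔX − sin φ sin λ·ΔY + cos φ·ΔZ = −(0.096911)(-0.142021)(147) − (0.096911)(0.989864)(-265) + (0.995293)(-395) = -365.70 m.
1° of latitude spans πR/180 = 111317 m, so Δφ = -365.70 / 111317 × 3600 = -11.827″.

Δφ = -11.83″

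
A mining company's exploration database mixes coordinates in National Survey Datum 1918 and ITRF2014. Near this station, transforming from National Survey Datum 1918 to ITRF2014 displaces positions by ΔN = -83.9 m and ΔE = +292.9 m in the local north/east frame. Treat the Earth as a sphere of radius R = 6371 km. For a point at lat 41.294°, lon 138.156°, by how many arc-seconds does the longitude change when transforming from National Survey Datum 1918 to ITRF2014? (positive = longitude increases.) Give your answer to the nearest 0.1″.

At latitude 41.294°, cos φ = 0.751333.
One radian of longitude at latitude φ spans R cos φ, so Δλ = ΔE / (R cos φ) = 292.9 / (6371000 × 0.751333) = 6.1190e-05 rad = 12.621″.

Δλ = 12.6″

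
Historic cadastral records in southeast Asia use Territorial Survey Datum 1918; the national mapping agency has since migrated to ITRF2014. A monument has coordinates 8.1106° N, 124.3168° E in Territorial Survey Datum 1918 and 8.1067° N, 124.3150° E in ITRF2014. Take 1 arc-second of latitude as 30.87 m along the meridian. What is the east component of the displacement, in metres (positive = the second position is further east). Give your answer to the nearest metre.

Δφ = 8.1067° − 8.1106° = -0.0039°; Δλ = 124.3150° − 124.3168° = -0.0018°.
1° of latitude = 3600 × 30.87 = 111132 m.
ΔN = Δφ × 111132 = -433.4 m; ΔE = Δλ × 111132 × cos(8.1106°) = -0.0018 × 111132 × 0.989998 = -198.0 m.

ΔE = -198 m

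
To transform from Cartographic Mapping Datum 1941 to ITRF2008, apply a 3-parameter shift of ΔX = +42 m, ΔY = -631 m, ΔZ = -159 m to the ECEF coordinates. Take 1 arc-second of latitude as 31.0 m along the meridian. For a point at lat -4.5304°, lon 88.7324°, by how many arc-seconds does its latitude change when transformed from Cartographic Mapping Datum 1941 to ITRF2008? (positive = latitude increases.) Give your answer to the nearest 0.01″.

sin φ = -0.078988, cos φ = 0.996876, sin λ = 0.999755, cos λ = 0.022122.
North component: ΔN = −sin φ cos λ·ΔX − sin φ sin λ·ΔY + cos φ·ΔZ = −(-0.078988)(0.022122)(42) − (-0.078988)(0.999755)(-631) + (0.996876)(-159) = -208.26 m.
1° of latitude spans 3600 × 31.00 = 111600 m, so Δφ = -208.26 / 111600 × 3600 = -6.718″.

Δφ = -6.72″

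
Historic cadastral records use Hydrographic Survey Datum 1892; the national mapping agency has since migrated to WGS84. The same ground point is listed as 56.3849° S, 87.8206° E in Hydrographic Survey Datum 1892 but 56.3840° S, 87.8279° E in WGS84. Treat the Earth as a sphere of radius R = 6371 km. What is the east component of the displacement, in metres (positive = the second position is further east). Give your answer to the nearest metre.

Δφ = -56.3840° − -56.3849° = +0.0009°; Δλ = 87.8279° − 87.8206° = +0.0073°.
1° along a meridian = πR/180 = 111195 m.
ΔN = Δφ × 111195 = 100.1 m; ΔE = Δλ × 111195 × cos(-56.3849°) = +0.0073 × 111195 × 0.553611 = 449.4 m.

ΔE = 449 m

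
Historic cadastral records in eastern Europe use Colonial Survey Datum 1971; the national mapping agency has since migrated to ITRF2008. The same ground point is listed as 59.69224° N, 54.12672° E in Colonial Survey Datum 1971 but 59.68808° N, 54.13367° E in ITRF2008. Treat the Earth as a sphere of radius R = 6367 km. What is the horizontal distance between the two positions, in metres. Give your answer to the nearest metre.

Δφ = 59.68808° − 59.69224° = -0.00416°; Δλ = 54.13367° − 54.12672° = +0.00695°.
1° along a meridian = πR/180 = 111125 m.
ΔN = Δφ × 111125 = -462.3 m; ΔE = Δλ × 111125 × cos(59.69224°) = +0.00695 × 111125 × 0.504645 = 389.7 m.
Distance = √(ΔE² + ΔN²) = √(389.7² + (-462.3)²) = 604.7 m.

605 m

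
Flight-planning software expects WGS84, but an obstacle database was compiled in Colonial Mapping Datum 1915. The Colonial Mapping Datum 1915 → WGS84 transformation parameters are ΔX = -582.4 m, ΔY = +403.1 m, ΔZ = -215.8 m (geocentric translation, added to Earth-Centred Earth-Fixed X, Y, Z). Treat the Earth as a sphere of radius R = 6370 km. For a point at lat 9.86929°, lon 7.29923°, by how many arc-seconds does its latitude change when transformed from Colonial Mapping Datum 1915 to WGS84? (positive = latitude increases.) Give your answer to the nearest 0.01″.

sin φ = 0.171401, cos φ = 0.985201, sin λ = 0.127051, cos λ = 0.991896.
North component: ΔN = −sin φ cos λ·ΔX − sin φ sin λ·ΔY + cos φ·ΔZ = −(0.171401)(0.991896)(-582.4) − (0.171401)(0.127051)(403.1) + (0.985201)(-215.8) = -122.37 m.
1° of latitude spans πR/180 = 111177 m, so Δφ = -122.37 / 111177 × 3600 = -3.962″.

Δφ = -3.96″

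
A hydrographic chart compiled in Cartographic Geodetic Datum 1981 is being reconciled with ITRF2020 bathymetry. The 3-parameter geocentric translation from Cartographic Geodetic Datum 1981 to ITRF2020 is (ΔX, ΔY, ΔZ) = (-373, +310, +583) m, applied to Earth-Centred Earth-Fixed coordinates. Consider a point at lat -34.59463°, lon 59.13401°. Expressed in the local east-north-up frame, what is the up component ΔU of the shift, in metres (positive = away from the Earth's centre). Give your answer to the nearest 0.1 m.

ΔU = -269.5 m

At φ = -34.59463°, λ = 59.13401°: sin φ = -0.567767, cos φ = 0.823190, sin λ = 0.858370, cos λ = 0.513032.
ΔU = cos φ cos λ·ΔX + cos φ sin λ·ΔY + sin φ·ΔZ = (0.823190)(0.513032)(-373) + (0.823190)(0.858370)(310) + (-0.567767)(583) = -269.49 m.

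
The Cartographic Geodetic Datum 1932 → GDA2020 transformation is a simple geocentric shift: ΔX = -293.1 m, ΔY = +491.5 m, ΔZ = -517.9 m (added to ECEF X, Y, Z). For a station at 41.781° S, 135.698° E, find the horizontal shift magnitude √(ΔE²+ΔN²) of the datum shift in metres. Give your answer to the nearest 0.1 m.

The local east axis at (φ, λ) is (−sin λ, cos λ, 0), so ΔE = −sin(135.698°)·(-293.1) + cos(135.698°)·491.5 = -147.04 m.
The local north axis is (−sin φ cos λ, −sin φ sin λ, cos φ), giving ΔN = 139.762 + 228.725 − 386.196 = -17.71 m.
Horizontal magnitude = √(ΔE² + ΔN²) = √((-147.04)² + (-17.71)²) = 148.10 m.

148.1 m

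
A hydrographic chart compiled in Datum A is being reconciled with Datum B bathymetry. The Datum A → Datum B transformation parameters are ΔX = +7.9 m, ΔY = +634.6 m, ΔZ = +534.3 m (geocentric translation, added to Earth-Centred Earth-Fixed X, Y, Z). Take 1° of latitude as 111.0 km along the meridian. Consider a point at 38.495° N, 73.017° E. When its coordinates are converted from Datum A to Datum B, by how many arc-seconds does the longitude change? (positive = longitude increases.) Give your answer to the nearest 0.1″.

sin φ = 0.622446, cos φ = 0.782662, sin λ = 0.956391, cos λ = 0.292088.
East component: ΔE = −sin λ·ΔX + cos λ·ΔY = −(0.956391)(7.9) + (0.292088)(634.6) = 177.80 m.
1° of latitude spans 111000 m; at latitude φ, 1° of longitude spans that × cos φ = 86875.5 m, so Δλ = 177.80 / 86875.5 × 3600 = 7.368″.

Δλ = 7.4″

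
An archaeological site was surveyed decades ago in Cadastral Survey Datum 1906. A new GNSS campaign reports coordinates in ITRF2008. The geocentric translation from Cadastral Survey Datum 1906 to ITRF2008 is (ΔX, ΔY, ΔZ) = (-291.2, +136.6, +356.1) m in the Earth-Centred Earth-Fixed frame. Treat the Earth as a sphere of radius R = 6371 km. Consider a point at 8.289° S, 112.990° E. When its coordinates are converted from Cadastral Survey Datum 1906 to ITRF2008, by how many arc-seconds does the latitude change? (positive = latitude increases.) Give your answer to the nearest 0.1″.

Δφ = 12.5″

sin φ = -0.144166, cos φ = 0.989553, sin λ = 0.920573, cos λ = -0.390570.
North component: ΔN = −sin φ cos λ·ΔX − sin φ sin λ·ΔY + cos φ·ΔZ = −(-0.144166)(-0.390570)(-291.2) − (-0.144166)(0.920573)(136.6) + (0.989553)(356.1) = 386.91 m.
1° of latitude spans πR/180 = 111195 m, so Δφ = 386.91 / 111195 × 3600 = 12.526″.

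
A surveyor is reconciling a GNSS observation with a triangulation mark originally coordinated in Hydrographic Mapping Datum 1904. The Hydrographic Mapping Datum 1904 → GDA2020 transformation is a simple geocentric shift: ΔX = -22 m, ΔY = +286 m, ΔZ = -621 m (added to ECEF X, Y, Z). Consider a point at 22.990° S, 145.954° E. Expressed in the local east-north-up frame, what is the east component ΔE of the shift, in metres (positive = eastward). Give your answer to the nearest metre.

ΔE = -225 m

At φ = -22.990°, λ = 145.954°: sin φ = -0.390570, cos φ = 0.920573, sin λ = 0.559858, cos λ = -0.828588.
ΔE = −sin λ·ΔX + cos λ·ΔY = −(0.559858)·(-22) + (-0.828588)·(286) = -224.66 m.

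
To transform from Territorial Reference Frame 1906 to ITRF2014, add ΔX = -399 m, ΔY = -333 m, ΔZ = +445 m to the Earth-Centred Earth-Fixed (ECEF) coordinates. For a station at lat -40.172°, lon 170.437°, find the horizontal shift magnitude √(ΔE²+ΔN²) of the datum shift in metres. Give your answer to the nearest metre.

At φ = -40.172°, λ = 170.437°: sin φ = -0.645084, cos φ = 0.764111, sin λ = 0.166132, cos λ = -0.986104.
ΔE = −sin λ·ΔX + cos λ·ΔY = −(0.166132)·(-399) + (-0.986104)·(-333) = 394.66 m.
ΔN = −sin φ cos λ·ΔX − sin φ sin λ·ΔY + cos φ·ΔZ = −(-0.645084)(-0.986104)(-399) − (-0.645084)(0.166132)(-333) + (0.764111)(445) = 558.15 m.
Horizontal magnitude = √(ΔE² + ΔN²) = √(394.66² + 558.15²) = 683.59 m.

684 m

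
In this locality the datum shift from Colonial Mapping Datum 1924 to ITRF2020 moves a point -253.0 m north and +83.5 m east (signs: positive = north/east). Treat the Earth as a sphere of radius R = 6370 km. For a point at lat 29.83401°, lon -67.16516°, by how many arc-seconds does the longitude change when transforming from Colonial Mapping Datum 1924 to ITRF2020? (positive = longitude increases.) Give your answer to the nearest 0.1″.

At latitude 29.83401°, cos φ = 0.867470.
One radian of longitude at latitude φ spans R cos φ, so Δλ = ΔE / (R cos φ) = 83.5 / (6370000 × 0.867470) = 1.5111e-05 rad = 3.117″.

Δλ = 3.1″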